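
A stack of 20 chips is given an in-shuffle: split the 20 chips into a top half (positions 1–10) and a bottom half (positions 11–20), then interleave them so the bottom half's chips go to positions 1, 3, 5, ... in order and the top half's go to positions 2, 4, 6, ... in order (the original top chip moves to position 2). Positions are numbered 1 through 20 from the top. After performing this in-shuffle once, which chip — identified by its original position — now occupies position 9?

Work backwards from position 9, undoing one in-shuffle at a time:
9 ← 15
So the chip now at position 9 started at position 15.

15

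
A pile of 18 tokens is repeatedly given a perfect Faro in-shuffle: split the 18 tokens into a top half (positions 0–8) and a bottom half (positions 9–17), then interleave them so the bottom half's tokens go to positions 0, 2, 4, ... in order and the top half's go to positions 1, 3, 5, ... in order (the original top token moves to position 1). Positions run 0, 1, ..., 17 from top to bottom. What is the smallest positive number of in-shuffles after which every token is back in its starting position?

18

The in-shuffle permutes the 18 positions with cycle lengths [18].
Every token is home exactly when every cycle has completed a whole number of laps, i.e. after lcm(18) = 18 in-shuffles.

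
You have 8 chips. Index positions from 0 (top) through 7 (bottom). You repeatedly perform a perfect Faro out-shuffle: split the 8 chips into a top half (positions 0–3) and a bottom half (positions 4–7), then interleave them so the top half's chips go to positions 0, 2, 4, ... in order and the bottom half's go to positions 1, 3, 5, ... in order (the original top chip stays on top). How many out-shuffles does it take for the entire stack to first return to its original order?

3

The out-shuffle permutes the 8 positions with cycle lengths [1, 1, 3, 3].
Every chip is home exactly when every cycle has completed a whole number of laps, i.e. after lcm(1, 3) = 3 out-shuffles.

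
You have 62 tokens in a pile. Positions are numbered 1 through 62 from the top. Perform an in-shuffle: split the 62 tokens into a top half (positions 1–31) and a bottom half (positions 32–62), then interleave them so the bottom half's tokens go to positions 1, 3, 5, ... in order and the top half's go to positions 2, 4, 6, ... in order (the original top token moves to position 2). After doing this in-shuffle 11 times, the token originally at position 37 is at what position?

Track the token's position through each in-shuffle:
37 → 11 → 22 → 44 → 25 → 50 → 37 → 11 → 22 → 44 → 25 → 50

50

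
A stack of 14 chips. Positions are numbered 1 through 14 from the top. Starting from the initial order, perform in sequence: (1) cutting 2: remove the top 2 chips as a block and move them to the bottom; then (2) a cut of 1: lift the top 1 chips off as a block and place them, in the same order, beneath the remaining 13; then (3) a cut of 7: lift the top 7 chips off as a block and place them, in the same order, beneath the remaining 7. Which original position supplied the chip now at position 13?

Undo the operations in reverse order, starting from position 13:
  undo op 3 (cut 7): 13 ← 6
  undo op 2 (cut 1): 6 ← 7
  undo op 1 (cut 2): 7 ← 9
So the chip at position 13 came from original position 9.

9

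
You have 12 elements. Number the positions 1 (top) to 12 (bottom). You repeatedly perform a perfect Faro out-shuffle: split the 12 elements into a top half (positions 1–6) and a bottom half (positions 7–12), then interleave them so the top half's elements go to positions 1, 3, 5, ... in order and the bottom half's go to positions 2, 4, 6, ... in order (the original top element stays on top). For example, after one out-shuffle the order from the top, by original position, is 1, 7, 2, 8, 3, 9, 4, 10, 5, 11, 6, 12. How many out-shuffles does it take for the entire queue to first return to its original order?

10

The out-shuffle permutes the 12 positions with cycle lengths [1, 1, 10].
Every element is home exactly when every cycle has completed a whole number of laps, i.e. after lcm(1, 10) = 10 out-shuffles.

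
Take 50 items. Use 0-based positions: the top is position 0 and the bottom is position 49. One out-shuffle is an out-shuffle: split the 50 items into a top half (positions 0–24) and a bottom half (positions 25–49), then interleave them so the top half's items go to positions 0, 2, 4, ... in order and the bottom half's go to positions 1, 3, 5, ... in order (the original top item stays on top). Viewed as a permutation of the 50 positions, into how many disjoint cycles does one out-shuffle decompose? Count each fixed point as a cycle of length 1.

6

Trace each unvisited position around until it returns:
(0) (1 2 4 8 16 32 ... len 21) (3 6 12 24 48 47 ... len 21) (7 14 28) (21 42 35) (49)
6 cycles in total.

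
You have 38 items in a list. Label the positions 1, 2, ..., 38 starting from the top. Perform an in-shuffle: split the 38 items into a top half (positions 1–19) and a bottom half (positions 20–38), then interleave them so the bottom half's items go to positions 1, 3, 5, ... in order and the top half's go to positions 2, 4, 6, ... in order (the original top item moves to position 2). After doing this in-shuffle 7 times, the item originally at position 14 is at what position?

37

Track the item's position through each in-shuffle:
14 → 28 → 17 → 34 → 29 → 19 → 38 → 37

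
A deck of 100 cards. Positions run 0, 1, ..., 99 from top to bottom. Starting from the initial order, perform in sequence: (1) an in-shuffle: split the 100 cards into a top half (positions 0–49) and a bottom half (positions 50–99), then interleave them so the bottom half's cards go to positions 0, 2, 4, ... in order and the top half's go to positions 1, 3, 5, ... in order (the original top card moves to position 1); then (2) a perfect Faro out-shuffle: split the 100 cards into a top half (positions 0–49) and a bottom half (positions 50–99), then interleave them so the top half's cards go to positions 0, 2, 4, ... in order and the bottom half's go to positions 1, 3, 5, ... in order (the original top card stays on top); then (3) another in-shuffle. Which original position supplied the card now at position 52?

Undo the operations in reverse order, starting from position 52:
  undo op 3 (in-shuffle, from bottom half): 52 ← 76
  undo op 2 (out-shuffle, from top half): 76 ← 38
  undo op 1 (in-shuffle, from bottom half): 38 ← 69
So the card at position 52 came from original position 69.

69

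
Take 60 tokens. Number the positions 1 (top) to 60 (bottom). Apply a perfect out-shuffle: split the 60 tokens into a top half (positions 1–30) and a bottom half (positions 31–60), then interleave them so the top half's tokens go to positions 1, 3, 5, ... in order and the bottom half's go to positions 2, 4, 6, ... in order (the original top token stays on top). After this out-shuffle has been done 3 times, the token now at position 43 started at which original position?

21

Work backwards from position 43, undoing one out-shuffle at a time:
43 ← 22 ← 41 ← 21
So the token now at position 43 started at position 21.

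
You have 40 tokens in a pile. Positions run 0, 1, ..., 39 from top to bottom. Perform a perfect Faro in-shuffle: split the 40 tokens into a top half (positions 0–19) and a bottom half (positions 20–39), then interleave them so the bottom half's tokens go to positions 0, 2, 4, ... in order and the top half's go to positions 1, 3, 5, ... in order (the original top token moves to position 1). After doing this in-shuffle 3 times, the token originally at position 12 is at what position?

21

Track the token's position through each in-shuffle:
12 → 25 → 10 → 21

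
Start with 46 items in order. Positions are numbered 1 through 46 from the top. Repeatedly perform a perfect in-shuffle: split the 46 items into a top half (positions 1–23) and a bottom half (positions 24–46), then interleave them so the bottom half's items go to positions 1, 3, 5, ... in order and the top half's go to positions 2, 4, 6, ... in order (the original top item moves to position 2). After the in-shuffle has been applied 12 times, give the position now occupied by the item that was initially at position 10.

Track the item's position through each in-shuffle:
10 → 20 → 40 → 33 → 19 → 38 → 29 → 11 → 22 → 44 → 41 → 35 → 23

23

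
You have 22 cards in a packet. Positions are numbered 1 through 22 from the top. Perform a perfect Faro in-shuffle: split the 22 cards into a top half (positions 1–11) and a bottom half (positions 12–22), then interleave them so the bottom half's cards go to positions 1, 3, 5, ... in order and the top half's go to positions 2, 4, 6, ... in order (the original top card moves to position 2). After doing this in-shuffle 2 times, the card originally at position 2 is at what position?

8

Track the card's position through each in-shuffle:
2 → 4 → 8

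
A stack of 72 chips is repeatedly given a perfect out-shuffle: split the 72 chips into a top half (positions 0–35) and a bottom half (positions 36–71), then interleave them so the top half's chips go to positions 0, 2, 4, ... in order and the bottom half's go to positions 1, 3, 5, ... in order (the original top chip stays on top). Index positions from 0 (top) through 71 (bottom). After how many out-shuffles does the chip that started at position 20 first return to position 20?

35

Follow position 20 under repeated out-shuffles:
20 → 40 → 9 → 18 → 36 → 1 → 2 → 4 → ... → 20 (length 35)
It first returns after 35 out-shuffles.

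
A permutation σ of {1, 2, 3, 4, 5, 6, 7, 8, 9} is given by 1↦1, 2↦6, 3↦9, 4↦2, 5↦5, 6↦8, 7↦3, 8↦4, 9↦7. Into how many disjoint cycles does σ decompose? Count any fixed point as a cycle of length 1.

Cycle decomposition: (1) (2 6 8 4) (3 9 7) (5).
4 cycles.

4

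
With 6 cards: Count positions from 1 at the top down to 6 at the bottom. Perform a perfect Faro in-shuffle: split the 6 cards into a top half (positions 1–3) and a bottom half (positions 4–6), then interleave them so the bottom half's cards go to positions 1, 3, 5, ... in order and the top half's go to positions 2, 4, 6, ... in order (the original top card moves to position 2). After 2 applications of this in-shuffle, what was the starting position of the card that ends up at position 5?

3

Work backwards from position 5, undoing one in-shuffle at a time:
5 ← 6 ← 3
So the card now at position 5 started at position 3.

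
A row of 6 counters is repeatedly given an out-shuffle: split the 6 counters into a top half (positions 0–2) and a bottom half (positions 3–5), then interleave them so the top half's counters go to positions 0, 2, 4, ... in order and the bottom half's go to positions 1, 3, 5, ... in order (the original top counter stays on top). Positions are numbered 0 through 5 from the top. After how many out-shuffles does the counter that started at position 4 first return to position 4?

Follow position 4 under repeated out-shuffles:
4 → 3 → 1 → 2 → 4
It first returns after 4 out-shuffles.

4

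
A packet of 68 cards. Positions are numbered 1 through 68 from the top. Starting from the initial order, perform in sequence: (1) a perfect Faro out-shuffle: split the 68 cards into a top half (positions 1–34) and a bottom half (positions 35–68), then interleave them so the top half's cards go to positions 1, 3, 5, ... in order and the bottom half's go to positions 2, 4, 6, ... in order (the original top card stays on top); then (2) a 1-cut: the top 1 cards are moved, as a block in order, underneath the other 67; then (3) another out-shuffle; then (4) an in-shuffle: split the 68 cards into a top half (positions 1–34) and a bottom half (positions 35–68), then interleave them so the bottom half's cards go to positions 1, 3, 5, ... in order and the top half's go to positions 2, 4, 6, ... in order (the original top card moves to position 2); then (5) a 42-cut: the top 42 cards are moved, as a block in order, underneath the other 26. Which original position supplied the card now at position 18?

Undo the operations in reverse order, starting from position 18:
  undo op 5 (cut 42): 18 ← 60
  undo op 4 (in-shuffle, from top half): 60 ← 30
  undo op 3 (out-shuffle, from bottom half): 30 ← 49
  undo op 2 (cut 1): 49 ← 50
  undo op 1 (out-shuffle, from bottom half): 50 ← 59
So the card at position 18 came from original position 59.

59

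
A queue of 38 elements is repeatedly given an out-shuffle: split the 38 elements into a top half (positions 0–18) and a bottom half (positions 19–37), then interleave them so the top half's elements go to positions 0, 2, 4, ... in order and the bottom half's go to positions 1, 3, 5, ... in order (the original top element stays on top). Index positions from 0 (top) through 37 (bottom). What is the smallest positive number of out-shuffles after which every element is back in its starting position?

The out-shuffle permutes the 38 positions with cycle lengths [1, 1, 36].
Every element is home exactly when every cycle has completed a whole number of laps, i.e. after lcm(1, 36) = 36 out-shuffles.

36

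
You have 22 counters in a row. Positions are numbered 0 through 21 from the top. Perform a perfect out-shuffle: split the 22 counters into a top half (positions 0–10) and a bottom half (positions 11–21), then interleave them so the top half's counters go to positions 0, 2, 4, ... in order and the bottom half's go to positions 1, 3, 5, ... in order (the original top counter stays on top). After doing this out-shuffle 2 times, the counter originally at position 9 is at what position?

15

Track the counter's position through each out-shuffle:
9 → 18 → 15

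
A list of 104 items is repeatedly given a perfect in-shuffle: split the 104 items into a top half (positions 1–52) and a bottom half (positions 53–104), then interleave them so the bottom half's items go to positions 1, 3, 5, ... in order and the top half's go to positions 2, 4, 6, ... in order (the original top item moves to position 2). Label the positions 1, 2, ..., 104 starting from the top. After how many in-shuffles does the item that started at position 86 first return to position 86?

12

Follow position 86 under repeated in-shuffles:
86 → 67 → 29 → 58 → 11 → 22 → 44 → 88 → 71 → 37 → 74 → 43 → 86
It first returns after 12 in-shuffles.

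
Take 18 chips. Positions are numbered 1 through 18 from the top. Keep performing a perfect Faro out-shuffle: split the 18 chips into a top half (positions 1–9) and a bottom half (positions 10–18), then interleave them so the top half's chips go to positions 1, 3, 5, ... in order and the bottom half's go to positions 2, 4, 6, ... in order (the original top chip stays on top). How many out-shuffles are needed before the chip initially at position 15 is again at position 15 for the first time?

8

Follow position 15 under repeated out-shuffles:
15 → 12 → 6 → 11 → 4 → 7 → 13 → 8 → 15
It first returns after 8 out-shuffles.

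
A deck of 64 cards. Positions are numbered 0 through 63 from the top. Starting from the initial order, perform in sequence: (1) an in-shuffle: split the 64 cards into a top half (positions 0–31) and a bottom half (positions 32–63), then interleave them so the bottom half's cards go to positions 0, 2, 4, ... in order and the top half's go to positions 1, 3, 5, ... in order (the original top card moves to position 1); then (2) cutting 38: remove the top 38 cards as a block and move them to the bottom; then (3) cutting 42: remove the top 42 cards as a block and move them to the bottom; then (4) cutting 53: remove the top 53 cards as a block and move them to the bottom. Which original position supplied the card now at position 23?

Undo the operations in reverse order, starting from position 23:
  undo op 4 (cut 53): 23 ← 12
  undo op 3 (cut 42): 12 ← 54
  undo op 2 (cut 38): 54 ← 28
  undo op 1 (in-shuffle, from bottom half): 28 ← 46
So the card at position 23 came from original position 46.

46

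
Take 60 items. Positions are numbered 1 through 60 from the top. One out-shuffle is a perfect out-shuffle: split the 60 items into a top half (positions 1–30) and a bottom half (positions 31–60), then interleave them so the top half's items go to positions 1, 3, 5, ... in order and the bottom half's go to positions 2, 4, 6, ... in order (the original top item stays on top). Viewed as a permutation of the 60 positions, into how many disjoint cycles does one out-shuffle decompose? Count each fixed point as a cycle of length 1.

3

Trace each unvisited position around until it returns:
(1) (2 3 5 9 17 33 ... len 58) (60)
3 cycles in total.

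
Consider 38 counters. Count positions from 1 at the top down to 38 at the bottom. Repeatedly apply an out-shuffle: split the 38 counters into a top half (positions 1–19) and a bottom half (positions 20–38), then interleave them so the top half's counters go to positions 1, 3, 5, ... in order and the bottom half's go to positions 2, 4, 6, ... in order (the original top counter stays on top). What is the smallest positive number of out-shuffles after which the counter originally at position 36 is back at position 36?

Follow position 36 under repeated out-shuffles:
36 → 34 → 30 → 22 → 6 → 11 → 21 → 4 → ... → 36 (length 36)
It first returns after 36 out-shuffles.

36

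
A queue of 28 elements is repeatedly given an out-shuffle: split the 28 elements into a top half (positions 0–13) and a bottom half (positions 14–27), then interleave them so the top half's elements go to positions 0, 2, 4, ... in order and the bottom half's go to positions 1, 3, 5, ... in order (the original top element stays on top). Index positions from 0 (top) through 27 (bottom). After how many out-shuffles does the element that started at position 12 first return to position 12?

6

Follow position 12 under repeated out-shuffles:
12 → 24 → 21 → 15 → 3 → 6 → 12
It first returns after 6 out-shuffles.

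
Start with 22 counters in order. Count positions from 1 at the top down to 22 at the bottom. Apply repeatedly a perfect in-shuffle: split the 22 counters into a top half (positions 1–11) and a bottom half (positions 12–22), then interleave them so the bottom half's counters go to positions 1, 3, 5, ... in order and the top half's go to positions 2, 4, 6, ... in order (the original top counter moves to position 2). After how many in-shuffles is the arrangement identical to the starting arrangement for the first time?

The in-shuffle permutes the 22 positions with cycle lengths [11, 11].
Every counter is home exactly when every cycle has completed a whole number of laps, i.e. after lcm(11) = 11 in-shuffles.

11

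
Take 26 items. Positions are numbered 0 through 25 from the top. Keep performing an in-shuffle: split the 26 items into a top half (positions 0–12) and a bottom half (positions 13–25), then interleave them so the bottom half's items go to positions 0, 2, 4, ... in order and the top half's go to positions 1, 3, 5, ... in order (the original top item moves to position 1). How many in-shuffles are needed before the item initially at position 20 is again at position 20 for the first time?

Follow position 20 under repeated in-shuffles:
20 → 14 → 2 → 5 → 11 → 23 → 20
It first returns after 6 in-shuffles.

6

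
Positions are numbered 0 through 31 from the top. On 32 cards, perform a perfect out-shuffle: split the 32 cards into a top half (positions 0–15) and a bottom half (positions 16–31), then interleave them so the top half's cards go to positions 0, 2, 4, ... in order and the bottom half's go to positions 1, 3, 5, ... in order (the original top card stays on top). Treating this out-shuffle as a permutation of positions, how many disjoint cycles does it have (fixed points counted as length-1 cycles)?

8

Trace each unvisited position around until it returns:
(0) (1 2 4 8 16) (3 6 12 24 17) (5 10 20 9 18) (7 14 28 25 19) (11 22 13 26 21) (15 30 29 27 23) (31)
8 cycles in total.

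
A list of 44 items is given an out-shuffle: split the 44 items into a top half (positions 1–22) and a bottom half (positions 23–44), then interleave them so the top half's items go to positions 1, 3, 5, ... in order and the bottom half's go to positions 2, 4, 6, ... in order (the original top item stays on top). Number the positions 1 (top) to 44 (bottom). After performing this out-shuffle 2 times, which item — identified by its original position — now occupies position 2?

Work backwards from position 2, undoing one out-shuffle at a time:
2 ← 23 ← 12
So the item now at position 2 started at position 12.

12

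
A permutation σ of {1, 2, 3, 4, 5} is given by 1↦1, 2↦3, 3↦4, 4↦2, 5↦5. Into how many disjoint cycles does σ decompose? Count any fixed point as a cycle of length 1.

Cycle decomposition: (1) (2 3 4) (5).
3 cycles.

3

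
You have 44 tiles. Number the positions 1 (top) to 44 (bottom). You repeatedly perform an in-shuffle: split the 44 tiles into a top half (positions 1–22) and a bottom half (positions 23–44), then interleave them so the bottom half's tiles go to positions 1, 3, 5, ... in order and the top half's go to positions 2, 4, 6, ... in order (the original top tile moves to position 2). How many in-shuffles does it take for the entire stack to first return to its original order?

12

The in-shuffle permutes the 44 positions with cycle lengths [2, 4, 4, 4, 6, 12, 12].
Every tile is home exactly when every cycle has completed a whole number of laps, i.e. after lcm(2, 4, 6, 12) = 12 in-shuffles.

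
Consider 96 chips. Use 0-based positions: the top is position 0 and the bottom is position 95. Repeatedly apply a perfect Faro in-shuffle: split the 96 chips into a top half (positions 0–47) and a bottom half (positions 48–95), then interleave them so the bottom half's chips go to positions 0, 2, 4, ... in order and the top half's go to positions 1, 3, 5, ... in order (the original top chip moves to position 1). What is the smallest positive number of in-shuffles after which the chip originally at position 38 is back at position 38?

Follow position 38 under repeated in-shuffles:
38 → 77 → 58 → 20 → 41 → 83 → 70 → 44 → ... → 38 (length 48)
It first returns after 48 in-shuffles.

48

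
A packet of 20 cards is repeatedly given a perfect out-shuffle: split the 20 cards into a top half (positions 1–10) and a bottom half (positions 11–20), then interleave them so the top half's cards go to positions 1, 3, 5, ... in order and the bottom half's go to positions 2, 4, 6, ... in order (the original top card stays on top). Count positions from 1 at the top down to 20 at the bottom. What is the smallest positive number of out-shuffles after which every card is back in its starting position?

18

The out-shuffle permutes the 20 positions with cycle lengths [1, 1, 18].
Every card is home exactly when every cycle has completed a whole number of laps, i.e. after lcm(1, 18) = 18 out-shuffles.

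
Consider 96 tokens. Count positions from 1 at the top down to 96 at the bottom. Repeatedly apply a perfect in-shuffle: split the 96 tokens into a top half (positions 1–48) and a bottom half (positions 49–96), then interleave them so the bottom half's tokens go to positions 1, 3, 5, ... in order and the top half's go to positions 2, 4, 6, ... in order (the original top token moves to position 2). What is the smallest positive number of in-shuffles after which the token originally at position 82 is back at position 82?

Follow position 82 under repeated in-shuffles:
82 → 67 → 37 → 74 → 51 → 5 → 10 → 20 → ... → 82 (length 48)
It first returns after 48 in-shuffles.

48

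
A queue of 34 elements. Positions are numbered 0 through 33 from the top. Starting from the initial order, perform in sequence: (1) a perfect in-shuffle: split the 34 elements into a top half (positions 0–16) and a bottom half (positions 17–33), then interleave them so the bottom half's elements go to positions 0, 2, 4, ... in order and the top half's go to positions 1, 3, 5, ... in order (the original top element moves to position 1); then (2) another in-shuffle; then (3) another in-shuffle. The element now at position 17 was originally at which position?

10

Undo the operations in reverse order, starting from position 17:
  undo op 3 (in-shuffle, from top half): 17 ← 8
  undo op 2 (in-shuffle, from bottom half): 8 ← 21
  undo op 1 (in-shuffle, from top half): 21 ← 10
So the element at position 17 came from original position 10.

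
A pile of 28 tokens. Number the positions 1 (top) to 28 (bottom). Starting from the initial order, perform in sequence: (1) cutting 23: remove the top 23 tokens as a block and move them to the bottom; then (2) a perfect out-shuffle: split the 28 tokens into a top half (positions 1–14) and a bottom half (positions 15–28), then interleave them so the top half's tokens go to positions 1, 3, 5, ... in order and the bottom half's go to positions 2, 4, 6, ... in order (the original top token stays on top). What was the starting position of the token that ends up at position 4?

11

Undo the operations in reverse order, starting from position 4:
  undo op 2 (out-shuffle, from bottom half): 4 ← 16
  undo op 1 (cut 23): 16 ← 11
So the token at position 4 came from original position 11.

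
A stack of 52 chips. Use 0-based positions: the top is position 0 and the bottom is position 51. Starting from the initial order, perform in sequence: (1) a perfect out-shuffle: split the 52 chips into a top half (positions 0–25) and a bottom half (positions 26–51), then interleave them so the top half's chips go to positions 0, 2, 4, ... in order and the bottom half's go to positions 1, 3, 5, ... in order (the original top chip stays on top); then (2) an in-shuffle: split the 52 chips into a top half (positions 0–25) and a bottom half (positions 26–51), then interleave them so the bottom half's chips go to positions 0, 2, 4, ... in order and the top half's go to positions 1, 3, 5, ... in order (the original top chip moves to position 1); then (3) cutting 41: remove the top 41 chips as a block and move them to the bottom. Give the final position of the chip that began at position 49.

Track the chip from position 49 forward through each operation:
  after op 1 (out-shuffle): 49 → 47
  after op 2 (in-shuffle): 47 → 42
  after op 3 (cut 41): 42 → 1

1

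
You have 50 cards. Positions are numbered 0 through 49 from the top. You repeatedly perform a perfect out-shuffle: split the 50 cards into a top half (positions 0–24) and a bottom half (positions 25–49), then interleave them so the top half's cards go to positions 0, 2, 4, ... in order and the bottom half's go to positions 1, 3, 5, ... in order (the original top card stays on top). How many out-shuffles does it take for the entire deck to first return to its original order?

The out-shuffle permutes the 50 positions with cycle lengths [1, 1, 3, 3, 21, 21].
Every card is home exactly when every cycle has completed a whole number of laps, i.e. after lcm(1, 3, 21) = 21 out-shuffles.

21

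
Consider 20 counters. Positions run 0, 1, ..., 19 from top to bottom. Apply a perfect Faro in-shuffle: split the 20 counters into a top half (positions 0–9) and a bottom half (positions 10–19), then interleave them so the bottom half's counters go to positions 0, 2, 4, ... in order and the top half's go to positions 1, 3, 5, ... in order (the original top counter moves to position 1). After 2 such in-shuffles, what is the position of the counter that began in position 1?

7

Track the counter's position through each in-shuffle:
1 → 3 → 7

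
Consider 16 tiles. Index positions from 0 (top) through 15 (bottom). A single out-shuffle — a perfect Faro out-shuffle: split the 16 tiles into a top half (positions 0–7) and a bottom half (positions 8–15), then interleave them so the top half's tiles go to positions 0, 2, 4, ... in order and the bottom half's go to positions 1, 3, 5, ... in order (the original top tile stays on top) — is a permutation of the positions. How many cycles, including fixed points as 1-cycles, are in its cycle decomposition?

Trace each unvisited position around until it returns:
(0) (1 2 4 8) (3 6 12 9) (5 10) (7 14 13 11) (15)
6 cycles in total.

6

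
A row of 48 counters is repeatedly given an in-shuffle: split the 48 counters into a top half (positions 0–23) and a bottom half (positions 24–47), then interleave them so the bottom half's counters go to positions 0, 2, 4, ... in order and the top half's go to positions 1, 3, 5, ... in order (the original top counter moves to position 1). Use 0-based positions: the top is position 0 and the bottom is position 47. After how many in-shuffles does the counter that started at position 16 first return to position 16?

Follow position 16 under repeated in-shuffles:
16 → 33 → 18 → 37 → 26 → 4 → 9 → 19 → ... → 16 (length 21)
It first returns after 21 in-shuffles.

21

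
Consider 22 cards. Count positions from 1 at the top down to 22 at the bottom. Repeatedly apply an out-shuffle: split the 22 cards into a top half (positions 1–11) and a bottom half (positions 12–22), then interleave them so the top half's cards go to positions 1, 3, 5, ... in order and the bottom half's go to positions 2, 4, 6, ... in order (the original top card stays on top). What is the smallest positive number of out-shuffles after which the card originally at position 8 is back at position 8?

Follow position 8 under repeated out-shuffles:
8 → 15 → 8
It first returns after 2 out-shuffles.

2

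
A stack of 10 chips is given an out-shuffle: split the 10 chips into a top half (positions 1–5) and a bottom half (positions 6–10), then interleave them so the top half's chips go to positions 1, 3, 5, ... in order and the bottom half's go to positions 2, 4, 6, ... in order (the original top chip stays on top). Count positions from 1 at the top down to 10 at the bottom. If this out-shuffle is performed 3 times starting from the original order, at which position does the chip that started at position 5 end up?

6

Track the chip's position through each out-shuffle:
5 → 9 → 8 → 6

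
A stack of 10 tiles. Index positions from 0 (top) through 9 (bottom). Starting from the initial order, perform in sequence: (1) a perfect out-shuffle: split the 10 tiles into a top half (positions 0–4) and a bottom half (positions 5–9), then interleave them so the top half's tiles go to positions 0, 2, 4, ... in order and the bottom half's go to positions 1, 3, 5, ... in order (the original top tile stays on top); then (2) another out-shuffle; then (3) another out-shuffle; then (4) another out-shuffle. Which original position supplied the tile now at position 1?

Undo the operations in reverse order, starting from position 1:
  undo op 4 (out-shuffle, from bottom half): 1 ← 5
  undo op 3 (out-shuffle, from bottom half): 5 ← 7
  undo op 2 (out-shuffle, from bottom half): 7 ← 8
  undo op 1 (out-shuffle, from top half): 8 ← 4
So the tile at position 1 came from original position 4.

4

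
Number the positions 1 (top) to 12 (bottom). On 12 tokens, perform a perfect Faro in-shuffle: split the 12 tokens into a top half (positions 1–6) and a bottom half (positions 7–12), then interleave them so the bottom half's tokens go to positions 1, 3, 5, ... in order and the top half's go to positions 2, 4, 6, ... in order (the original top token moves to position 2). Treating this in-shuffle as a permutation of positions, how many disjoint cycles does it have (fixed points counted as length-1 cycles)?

1

Trace each unvisited position around until it returns:
(1 2 4 8 3 6 ... len 12)
1 cycle in total.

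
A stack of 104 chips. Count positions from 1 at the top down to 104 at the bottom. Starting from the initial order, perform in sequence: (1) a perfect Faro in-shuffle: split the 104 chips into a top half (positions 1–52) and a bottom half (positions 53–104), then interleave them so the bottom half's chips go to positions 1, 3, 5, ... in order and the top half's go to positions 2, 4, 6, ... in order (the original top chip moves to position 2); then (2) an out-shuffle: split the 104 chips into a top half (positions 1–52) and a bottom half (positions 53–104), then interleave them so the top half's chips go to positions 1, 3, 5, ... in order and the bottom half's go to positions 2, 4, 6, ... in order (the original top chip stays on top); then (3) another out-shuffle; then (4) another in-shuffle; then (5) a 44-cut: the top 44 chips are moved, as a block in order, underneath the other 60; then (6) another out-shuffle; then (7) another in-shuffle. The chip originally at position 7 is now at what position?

36

Track the chip from position 7 forward through each operation:
  after op 1 (in-shuffle): 7 → 14
  after op 2 (out-shuffle): 14 → 27
  after op 3 (out-shuffle): 27 → 53
  after op 4 (in-shuffle): 53 → 1
  after op 5 (cut 44): 1 → 61
  after op 6 (out-shuffle): 61 → 18
  after op 7 (in-shuffle): 18 → 36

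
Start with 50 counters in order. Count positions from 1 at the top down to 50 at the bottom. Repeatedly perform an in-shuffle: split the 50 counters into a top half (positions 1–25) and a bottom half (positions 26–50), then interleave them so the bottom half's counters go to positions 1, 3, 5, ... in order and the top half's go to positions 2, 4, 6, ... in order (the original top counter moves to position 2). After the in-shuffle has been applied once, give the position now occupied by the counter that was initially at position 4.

Track the counter's position through each in-shuffle:
4 → 8

8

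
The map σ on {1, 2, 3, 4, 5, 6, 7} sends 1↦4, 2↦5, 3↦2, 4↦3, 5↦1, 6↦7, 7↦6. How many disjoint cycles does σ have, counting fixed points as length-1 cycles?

Cycle decomposition: (1 4 3 2 5) (6 7).
2 cycles.

2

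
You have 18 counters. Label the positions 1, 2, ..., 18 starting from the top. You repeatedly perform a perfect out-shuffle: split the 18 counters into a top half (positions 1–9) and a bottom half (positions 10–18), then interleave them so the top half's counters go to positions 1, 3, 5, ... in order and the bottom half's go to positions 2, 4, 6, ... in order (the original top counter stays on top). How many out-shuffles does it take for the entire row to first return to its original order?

The out-shuffle permutes the 18 positions with cycle lengths [1, 1, 8, 8].
Every counter is home exactly when every cycle has completed a whole number of laps, i.e. after lcm(1, 8) = 8 out-shuffles.

8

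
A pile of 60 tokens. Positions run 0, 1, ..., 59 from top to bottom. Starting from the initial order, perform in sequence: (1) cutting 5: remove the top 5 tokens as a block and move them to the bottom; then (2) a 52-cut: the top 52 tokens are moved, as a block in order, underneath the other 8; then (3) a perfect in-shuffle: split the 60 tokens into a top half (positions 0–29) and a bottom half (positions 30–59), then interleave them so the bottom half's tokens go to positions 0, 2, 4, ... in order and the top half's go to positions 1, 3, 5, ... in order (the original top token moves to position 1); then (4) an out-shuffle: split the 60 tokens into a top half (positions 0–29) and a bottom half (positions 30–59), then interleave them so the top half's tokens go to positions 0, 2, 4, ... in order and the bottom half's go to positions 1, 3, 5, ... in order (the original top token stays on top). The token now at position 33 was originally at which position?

50

Undo the operations in reverse order, starting from position 33:
  undo op 4 (out-shuffle, from bottom half): 33 ← 46
  undo op 3 (in-shuffle, from bottom half): 46 ← 53
  undo op 2 (cut 52): 53 ← 45
  undo op 1 (cut 5): 45 ← 50
So the token at position 33 came from original position 50.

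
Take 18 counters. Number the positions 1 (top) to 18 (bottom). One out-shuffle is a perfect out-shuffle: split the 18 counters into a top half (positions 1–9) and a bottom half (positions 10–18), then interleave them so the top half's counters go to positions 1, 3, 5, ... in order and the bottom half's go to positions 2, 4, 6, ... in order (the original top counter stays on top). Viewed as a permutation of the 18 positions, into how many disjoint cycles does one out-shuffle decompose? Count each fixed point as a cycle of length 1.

Trace each unvisited position around until it returns:
(1) (2 3 5 9 17 16 14 10) (4 7 13 8 15 12 6 11) (18)
4 cycles in total.

4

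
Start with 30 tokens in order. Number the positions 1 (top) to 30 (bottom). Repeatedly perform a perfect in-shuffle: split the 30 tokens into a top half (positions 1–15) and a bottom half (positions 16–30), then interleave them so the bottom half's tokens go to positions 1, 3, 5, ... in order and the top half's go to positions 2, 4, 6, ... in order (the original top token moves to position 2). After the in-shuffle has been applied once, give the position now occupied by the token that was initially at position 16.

1

Track the token's position through each in-shuffle:
16 → 1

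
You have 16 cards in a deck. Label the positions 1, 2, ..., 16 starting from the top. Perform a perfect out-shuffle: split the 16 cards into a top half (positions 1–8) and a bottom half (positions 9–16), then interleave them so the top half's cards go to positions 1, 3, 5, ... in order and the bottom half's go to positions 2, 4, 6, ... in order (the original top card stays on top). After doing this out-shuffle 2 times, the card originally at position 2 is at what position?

Track the card's position through each out-shuffle:
2 → 3 → 5

5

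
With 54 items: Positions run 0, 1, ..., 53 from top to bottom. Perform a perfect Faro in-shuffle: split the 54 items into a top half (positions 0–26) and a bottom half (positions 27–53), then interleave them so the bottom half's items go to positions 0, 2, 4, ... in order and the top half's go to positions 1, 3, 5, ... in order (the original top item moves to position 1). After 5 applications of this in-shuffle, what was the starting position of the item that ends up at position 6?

25

Work backwards from position 6, undoing one in-shuffle at a time:
6 ← 30 ← 42 ← 48 ← 51 ← 25
So the item now at position 6 started at position 25.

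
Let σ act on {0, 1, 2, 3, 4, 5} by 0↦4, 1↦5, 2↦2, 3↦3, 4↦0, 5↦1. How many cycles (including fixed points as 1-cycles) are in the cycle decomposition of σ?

Cycle decomposition: (0 4) (1 5) (2) (3).
4 cycles.

4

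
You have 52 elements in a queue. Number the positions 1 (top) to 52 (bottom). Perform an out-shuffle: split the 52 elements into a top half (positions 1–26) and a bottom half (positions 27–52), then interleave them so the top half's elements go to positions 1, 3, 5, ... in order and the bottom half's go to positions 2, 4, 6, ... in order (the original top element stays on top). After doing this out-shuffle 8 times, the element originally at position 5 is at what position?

5

Track the element's position through each out-shuffle:
5 → 9 → 17 → 33 → 14 → 27 → 2 → 3 → 5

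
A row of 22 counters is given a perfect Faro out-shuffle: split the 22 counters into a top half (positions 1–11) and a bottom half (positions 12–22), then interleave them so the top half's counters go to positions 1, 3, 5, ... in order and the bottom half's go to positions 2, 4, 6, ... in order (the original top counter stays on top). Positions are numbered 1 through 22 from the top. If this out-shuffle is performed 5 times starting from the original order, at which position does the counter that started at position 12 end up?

17

Track the counter's position through each out-shuffle:
12 → 2 → 3 → 5 → 9 → 17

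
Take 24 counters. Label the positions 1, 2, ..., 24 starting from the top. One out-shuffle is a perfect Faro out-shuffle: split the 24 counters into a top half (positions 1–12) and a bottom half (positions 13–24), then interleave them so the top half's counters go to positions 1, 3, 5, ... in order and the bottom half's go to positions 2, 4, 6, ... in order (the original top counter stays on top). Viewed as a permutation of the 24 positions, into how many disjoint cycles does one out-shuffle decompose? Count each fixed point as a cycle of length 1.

Trace each unvisited position around until it returns:
(1) (2 3 5 9 17 10 ... len 11) (6 11 21 18 12 23 ... len 11) (24)
4 cycles in total.

4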